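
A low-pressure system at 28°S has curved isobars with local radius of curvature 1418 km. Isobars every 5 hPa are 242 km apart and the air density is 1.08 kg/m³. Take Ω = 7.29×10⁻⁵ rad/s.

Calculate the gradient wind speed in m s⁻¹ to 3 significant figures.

22.7 m s⁻¹

Coriolis parameter at 28°S:
f = 2Ω sin φ = 2 × 7.29×10⁻⁵ × sin 28° = 6.84×10⁻⁵ s⁻¹
Pressure gradient: |∂P/∂n| = 500 Pa / 242000 m = 2.07×10⁻³ Pa/m
Geostrophic speed: V_g = |∂P/∂n|/(fρ) = 2.07×10⁻³/(6.84×10⁻⁵ × 1.08) = 27.9 m/s
Around a low, centrifugal force acts outward with Coriolis, so pressure-gradient force balances both:
(1/ρ)|∂P/∂n| = fV + V²/R  →  V² + fR·V − fR·V_g = 0
With fR = 6.84×10⁻⁵ × 1418×10³ m = 97.1 m/s:
V = [−fR + √((fR)² + 4 fR V_g)]/2 = [−97.1 + √(97.1² + 4×97.1×27.9)]/2 = 22.7 m/s
Subgeostrophic (V < V_g = 27.9 m/s), as expected around a low.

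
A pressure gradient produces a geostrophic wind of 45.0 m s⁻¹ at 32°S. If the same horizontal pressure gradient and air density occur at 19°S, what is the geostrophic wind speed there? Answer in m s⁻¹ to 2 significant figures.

73 m s⁻¹

With the same pressure gradient and density, V_g ∝ 1/f ∝ 1/sin φ.
V₂ = V₁ · sin φ₁ / sin φ₂ = 45.0 × sin 32° / sin 19°
V₂ = 45.0 × 0.5299/0.3256 = 73 m s⁻¹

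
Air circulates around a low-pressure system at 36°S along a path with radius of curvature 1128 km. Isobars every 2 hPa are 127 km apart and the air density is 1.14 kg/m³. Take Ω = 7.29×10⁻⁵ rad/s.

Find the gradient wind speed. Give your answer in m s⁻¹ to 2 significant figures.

14 m s⁻¹

Coriolis parameter at 36°S:
f = 2Ω sin φ = 2 × 7.29×10⁻⁵ × sin 36° = 8.57×10⁻⁵ s⁻¹
Pressure gradient: |∂P/∂n| = 200 Pa / 127000 m = 1.57×10⁻³ Pa/m
Geostrophic speed: V_g = |∂P/∂n|/(fρ) = 1.57×10⁻³/(8.57×10⁻⁵ × 1.14) = 16.1 m/s
Around a low, centrifugal force acts outward with Coriolis, so pressure-gradient force balances both:
(1/ρ)|∂P/∂n| = fV + V²/R  →  V² + fR·V − fR·V_g = 0
With fR = 8.57×10⁻⁵ × 1128×10³ m = 96.7 m/s:
V = [−fR + √((fR)² + 4 fR V_g)]/2 = [−96.7 + √(96.7² + 4×96.7×16.1)]/2 = 14.1 m/s
Subgeostrophic (V < V_g = 16.1 m/s), as expected around a low.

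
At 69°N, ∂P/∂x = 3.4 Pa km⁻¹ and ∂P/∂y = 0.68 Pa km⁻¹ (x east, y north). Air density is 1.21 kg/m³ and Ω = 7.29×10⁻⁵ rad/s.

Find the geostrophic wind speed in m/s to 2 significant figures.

Coriolis parameter at 69°N:
f = 2Ω sin φ = 2 × 7.29×10⁻⁵ × sin 69° = 1.36×10⁻⁴ s⁻¹
Component geostrophic relations (x east, y north):
u_g = −(1/(fρ)) ∂P/∂y,  v_g = (1/(fρ)) ∂P/∂x
u_g = −(0.68×10⁻³)/(1.36×10⁻⁴ × 1.21) = −4.13 m/s;  v_g = (3.4×10⁻³)/(1.36×10⁻⁴ × 1.21) = 20.6 m/s
|V_g| = √(u_g² + v_g²) = 21.1 m/s

21 m/s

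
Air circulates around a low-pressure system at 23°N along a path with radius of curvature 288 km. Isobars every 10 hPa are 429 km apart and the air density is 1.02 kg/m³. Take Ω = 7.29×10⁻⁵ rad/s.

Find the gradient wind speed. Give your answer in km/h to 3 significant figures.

Coriolis parameter at 23°N:
f = 2Ω sin φ = 2 × 7.29×10⁻⁵ × sin 23° = 5.70×10⁻⁵ s⁻¹
Pressure gradient: |∂P/∂n| = 1000 Pa / 429000 m = 2.33×10⁻³ Pa/m
Geostrophic speed: V_g = |∂P/∂n|/(fρ) = 2.33×10⁻³/(5.70×10⁻⁵ × 1.02) = 40.1 m/s
Around a low, centrifugal force acts outward with Coriolis, so pressure-gradient force balances both:
(1/ρ)|∂P/∂n| = fV + V²/R  →  V² + fR·V − fR·V_g = 0
With fR = 5.70×10⁻⁵ × 288×10³ m = 16.4 m/s:
V = [−fR + √((fR)² + 4 fR V_g)]/2 = [−16.4 + √(16.4² + 4×16.4×40.1)]/2 = 18.7 m/s
Subgeostrophic (V < V_g = 40.1 m/s), as expected around a low.
Converting: 18.7 m/s × 3.6 = 67.4 km/h

67.4 km/h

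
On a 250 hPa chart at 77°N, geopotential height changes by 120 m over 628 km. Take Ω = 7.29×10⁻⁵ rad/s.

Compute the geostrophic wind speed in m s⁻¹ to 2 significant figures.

13 m s⁻¹

Coriolis parameter at 77°N:
f = 2Ω sin φ = 2 × 7.29×10⁻⁵ × sin 77° = 1.42×10⁻⁴ s⁻¹
Height gradient: |∂Z/∂n| = 120 m / 628000 m = 1.91×10⁻⁴
On a pressure surface, geostrophic balance gives V_g = (g/f)|∂Z/∂n|:
V_g = 9.81 × 1.91×10⁻⁴ / 1.42×10⁻⁴ = 13.2 m/s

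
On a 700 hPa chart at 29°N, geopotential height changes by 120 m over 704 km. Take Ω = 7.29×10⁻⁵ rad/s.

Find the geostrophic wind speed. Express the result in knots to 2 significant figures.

Coriolis parameter at 29°N:
f = 2Ω sin φ = 2 × 7.29×10⁻⁵ × sin 29° = 7.07×10⁻⁵ s⁻¹
Height gradient: |∂Z/∂n| = 120 m / 704000 m = 1.70×10⁻⁴
On a pressure surface, geostrophic balance gives V_g = (g/f)|∂Z/∂n|:
V_g = 9.81 × 1.70×10⁻⁴ / 7.07×10⁻⁵ = 23.7 m/s
Converting: 23.7 m/s × 1.944 = 46 knots

46 knots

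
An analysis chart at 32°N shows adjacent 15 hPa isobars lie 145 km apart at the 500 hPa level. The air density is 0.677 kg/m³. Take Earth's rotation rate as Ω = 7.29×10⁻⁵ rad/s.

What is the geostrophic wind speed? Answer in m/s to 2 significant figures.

Coriolis parameter at 32°N:
f = 2Ω sin φ = 2 × 7.29×10⁻⁵ × sin 32° = 7.73×10⁻⁵ s⁻¹
Pressure gradient: |∂P/∂n| = 1500 Pa / 145000 m = 1.03×10⁻² Pa/m
Geostrophic balance (pressure-gradient force = Coriolis force):
V_g = (1/(fρ)) |∂P/∂n| = 1.03×10⁻² / (7.73×10⁻⁵ × 0.677) = 198 m/s

200 m/s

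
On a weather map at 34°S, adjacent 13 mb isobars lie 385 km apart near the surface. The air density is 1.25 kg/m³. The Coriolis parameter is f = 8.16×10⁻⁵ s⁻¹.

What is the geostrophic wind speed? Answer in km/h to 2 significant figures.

Pressure gradient: |∂P/∂n| = 1300 Pa / 385000 m = 3.38×10⁻³ Pa/m
Geostrophic balance (pressure-gradient force = Coriolis force):
V_g = (1/(fρ)) |∂P/∂n| = 3.38×10⁻³ / (8.16×10⁻⁵ × 1.25) = 33.1 m/s
Converting: 33.1 m/s × 3.6 = 120 km/h

120 km/h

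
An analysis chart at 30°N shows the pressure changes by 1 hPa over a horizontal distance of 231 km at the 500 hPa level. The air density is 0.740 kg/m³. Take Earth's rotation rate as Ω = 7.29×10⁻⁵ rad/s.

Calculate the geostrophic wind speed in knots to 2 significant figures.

Coriolis parameter at 30°N:
f = 2Ω sin φ = 2 × 7.29×10⁻⁵ × sin 30° = 7.29×10⁻⁵ s⁻¹
Pressure gradient: |∂P/∂n| = 100 Pa / 231000 m = 4.33×10⁻⁴ Pa/m
Geostrophic balance (pressure-gradient force = Coriolis force):
V_g = (1/(fρ)) |∂P/∂n| = 4.33×10⁻⁴ / (7.29×10⁻⁵ × 0.740) = 8.02 m/s
Converting: 8.02 m/s × 1.944 = 16 knots

16 knots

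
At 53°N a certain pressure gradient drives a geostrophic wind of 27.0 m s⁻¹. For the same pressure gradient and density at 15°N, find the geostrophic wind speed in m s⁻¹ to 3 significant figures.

83.3 m s⁻¹

With the same pressure gradient and density, V_g ∝ 1/f ∝ 1/sin φ.
V₂ = V₁ · sin φ₁ / sin φ₂ = 27.0 × sin 53° / sin 15°
V₂ = 27.0 × 0.7986/0.2588 = 83.3 m s⁻¹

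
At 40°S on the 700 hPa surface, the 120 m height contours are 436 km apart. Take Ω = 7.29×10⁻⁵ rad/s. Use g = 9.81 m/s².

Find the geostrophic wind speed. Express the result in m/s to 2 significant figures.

Coriolis parameter at 40°S:
f = 2Ω sin φ = 2 × 7.29×10⁻⁵ × sin 40° = 9.37×10⁻⁵ s⁻¹
Height gradient: |∂Z/∂n| = 120 m / 436000 m = 2.75×10⁻⁴
On a pressure surface, geostrophic balance gives V_g = (g/f)|∂Z/∂n|:
V_g = 9.81 × 2.75×10⁻⁴ / 9.37×10⁻⁵ = 28.8 m/s

29 m/s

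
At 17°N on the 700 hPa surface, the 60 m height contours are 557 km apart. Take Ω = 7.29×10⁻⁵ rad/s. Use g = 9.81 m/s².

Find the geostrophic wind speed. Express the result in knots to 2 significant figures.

48 knots

Coriolis parameter at 17°N:
f = 2Ω sin φ = 2 × 7.29×10⁻⁵ × sin 17° = 4.26×10⁻⁵ s⁻¹
Height gradient: |∂Z/∂n| = 60 m / 557000 m = 1.08×10⁻⁴
On a pressure surface, geostrophic balance gives V_g = (g/f)|∂Z/∂n|:
V_g = 9.81 × 1.08×10⁻⁴ / 4.26×10⁻⁵ = 24.8 m/s
Converting: 24.8 m/s × 1.944 = 48 knots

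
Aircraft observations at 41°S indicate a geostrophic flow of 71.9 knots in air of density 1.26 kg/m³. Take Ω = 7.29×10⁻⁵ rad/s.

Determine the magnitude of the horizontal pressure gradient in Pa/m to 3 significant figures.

Coriolis parameter at 41°S:
f = 2Ω sin φ = 2 × 7.29×10⁻⁵ × sin 41° = 9.57×10⁻⁵ s⁻¹
Wind speed in SI: 71.9 knots = 37.0 m/s
Geostrophic balance rearranged: |∂P/∂n| = f ρ V_g
|∂P/∂n| = 9.57×10⁻⁵ × 1.26 × 37.0 = 4.46×10⁻³ Pa/m

4.46×10⁻³ Pa/m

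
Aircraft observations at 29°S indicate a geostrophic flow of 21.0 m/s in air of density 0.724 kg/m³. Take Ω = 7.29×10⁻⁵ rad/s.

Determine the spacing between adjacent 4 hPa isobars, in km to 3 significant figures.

Coriolis parameter at 29°S:
f = 2Ω sin φ = 2 × 7.29×10⁻⁵ × sin 29° = 7.07×10⁻⁵ s⁻¹
Geostrophic balance rearranged: |∂P/∂n| = f ρ V_g
|∂P/∂n| = 7.07×10⁻⁵ × 0.724 × 21.0 = 1.07×10⁻³ Pa/m
Isobar spacing: Δn = ΔP/|∂P/∂n| = 400 Pa / 1.07×10⁻³ Pa/m = 372197 m ≈ 372 km

372 km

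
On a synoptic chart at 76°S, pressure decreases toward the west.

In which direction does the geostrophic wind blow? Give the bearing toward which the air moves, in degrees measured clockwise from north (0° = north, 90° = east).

180°

The pressure-gradient force points toward the west (bearing 270°).
Geostrophic balance: in the Southern Hemisphere the Coriolis force deflects motion to the left, so the geostrophic wind blows 90° to the left of the pressure-gradient force (low pressure on the right).
Rotating 270° by 90° counterclockwise gives 180° — the wind blows toward the south.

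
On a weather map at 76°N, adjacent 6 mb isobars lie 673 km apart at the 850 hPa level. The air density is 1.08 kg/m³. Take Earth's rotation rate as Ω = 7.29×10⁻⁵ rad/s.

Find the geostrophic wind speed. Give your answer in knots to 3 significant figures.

Coriolis parameter at 76°N:
f = 2Ω sin φ = 2 × 7.29×10⁻⁵ × sin 76° = 1.41×10⁻⁴ s⁻¹
Pressure gradient: |∂P/∂n| = 600 Pa / 673000 m = 8.92×10⁻⁴ Pa/m
Geostrophic balance (pressure-gradient force = Coriolis force):
V_g = (1/(fρ)) |∂P/∂n| = 8.92×10⁻⁴ / (1.41×10⁻⁴ × 1.08) = 5.84 m/s
Converting: 5.84 m/s × 1.944 = 11.3 knots

11.3 knots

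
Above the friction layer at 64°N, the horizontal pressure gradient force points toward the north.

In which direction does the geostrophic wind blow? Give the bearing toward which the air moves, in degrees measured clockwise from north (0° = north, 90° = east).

The pressure-gradient force points toward the north (bearing 000°).
Geostrophic balance: in the Northern Hemisphere the Coriolis force deflects motion to the right, so the geostrophic wind blows 90° to the right of the pressure-gradient force (low pressure on the left).
Rotating 000° by 90° clockwise gives 090° — the wind blows toward the east.

090°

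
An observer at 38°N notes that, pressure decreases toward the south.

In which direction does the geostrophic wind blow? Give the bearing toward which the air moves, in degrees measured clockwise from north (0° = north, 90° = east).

270°

The pressure-gradient force points toward the south (bearing 180°).
Geostrophic balance: in the Northern Hemisphere the Coriolis force deflects motion to the right, so the geostrophic wind blows 90° to the right of the pressure-gradient force (low pressure on the left).
Rotating 180° by 90° clockwise gives 270° — the wind blows toward the west.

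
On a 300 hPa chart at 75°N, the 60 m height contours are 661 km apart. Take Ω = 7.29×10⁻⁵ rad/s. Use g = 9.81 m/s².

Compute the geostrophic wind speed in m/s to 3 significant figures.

Coriolis parameter at 75°N:
f = 2Ω sin φ = 2 × 7.29×10⁻⁵ × sin 75° = 1.41×10⁻⁴ s⁻¹
Height gradient: |∂Z/∂n| = 60 m / 661000 m = 9.08×10⁻⁵
On a pressure surface, geostrophic balance gives V_g = (g/f)|∂Z/∂n|:
V_g = 9.81 × 9.08×10⁻⁵ / 1.41×10⁻⁴ = 6.32 m/s

6.32 m/s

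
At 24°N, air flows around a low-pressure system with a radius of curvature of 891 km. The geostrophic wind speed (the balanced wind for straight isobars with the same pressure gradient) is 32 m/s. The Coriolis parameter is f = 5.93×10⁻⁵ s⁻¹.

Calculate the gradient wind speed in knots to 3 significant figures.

Around a low, centrifugal force acts outward with Coriolis, so pressure-gradient force balances both:
(1/ρ)|∂P/∂n| = fV + V²/R  →  V² + fR·V − fR·V_g = 0
With fR = 5.93×10⁻⁵ × 891×10³ m = 52.8 m/s:
V = [−fR + √((fR)² + 4 fR V_g)]/2 = [−52.8 + √(52.8² + 4×52.8×32)]/2 = 22.5 m/s
Subgeostrophic (V < V_g = 32 m/s), as expected around a low.
Converting: 22.5 m/s × 1.944 = 43.7 knots

43.7 knots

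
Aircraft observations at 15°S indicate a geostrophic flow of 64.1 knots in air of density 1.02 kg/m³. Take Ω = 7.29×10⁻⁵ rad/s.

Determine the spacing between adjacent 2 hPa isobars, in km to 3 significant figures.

158 km

Coriolis parameter at 15°S:
f = 2Ω sin φ = 2 × 7.29×10⁻⁵ × sin 15° = 3.77×10⁻⁵ s⁻¹
Wind speed in SI: 64.1 knots = 33.0 m/s
Geostrophic balance rearranged: |∂P/∂n| = f ρ V_g
|∂P/∂n| = 3.77×10⁻⁵ × 1.02 × 33.0 = 1.27×10⁻³ Pa/m
Isobar spacing: Δn = ΔP/|∂P/∂n| = 200 Pa / 1.27×10⁻³ Pa/m = 157572 m ≈ 158 km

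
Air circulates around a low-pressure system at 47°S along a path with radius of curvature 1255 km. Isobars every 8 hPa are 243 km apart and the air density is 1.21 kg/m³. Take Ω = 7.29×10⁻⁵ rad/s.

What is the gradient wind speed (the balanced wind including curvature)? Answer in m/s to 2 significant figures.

22 m/s

Coriolis parameter at 47°S:
f = 2Ω sin φ = 2 × 7.29×10⁻⁵ × sin 47° = 1.07×10⁻⁴ s⁻¹
Pressure gradient: |∂P/∂n| = 800 Pa / 243000 m = 3.29×10⁻³ Pa/m
Geostrophic speed: V_g = |∂P/∂n|/(fρ) = 3.29×10⁻³/(1.07×10⁻⁴ × 1.21) = 25.5 m/s
Around a low, centrifugal force acts outward with Coriolis, so pressure-gradient force balances both:
(1/ρ)|∂P/∂n| = fV + V²/R  →  V² + fR·V − fR·V_g = 0
With fR = 1.07×10⁻⁴ × 1255×10³ m = 134 m/s:
V = [−fR + √((fR)² + 4 fR V_g)]/2 = [−134 + √(134² + 4×134×25.5)]/2 = 21.9 m/s
Subgeostrophic (V < V_g = 25.5 m/s), as expected around a low.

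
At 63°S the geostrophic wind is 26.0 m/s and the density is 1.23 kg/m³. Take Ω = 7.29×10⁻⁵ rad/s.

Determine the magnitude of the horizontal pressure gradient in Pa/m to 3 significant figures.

Coriolis parameter at 63°S:
f = 2Ω sin φ = 2 × 7.29×10⁻⁵ × sin 63° = 1.30×10⁻⁴ s⁻¹
Geostrophic balance rearranged: |∂P/∂n| = f ρ V_g
|∂P/∂n| = 1.30×10⁻⁴ × 1.23 × 26.0 = 4.15×10⁻³ Pa/m

4.15×10⁻³ Pa/m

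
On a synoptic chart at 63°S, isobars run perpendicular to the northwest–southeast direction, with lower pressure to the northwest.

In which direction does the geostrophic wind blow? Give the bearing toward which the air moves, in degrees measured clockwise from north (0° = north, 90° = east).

225°

The pressure-gradient force points toward the northwest (bearing 315°).
Geostrophic balance: in the Southern Hemisphere the Coriolis force deflects motion to the left, so the geostrophic wind blows 90° to the left of the pressure-gradient force (low pressure on the right).
Rotating 315° by 90° counterclockwise gives 225° — the wind blows toward the southwest.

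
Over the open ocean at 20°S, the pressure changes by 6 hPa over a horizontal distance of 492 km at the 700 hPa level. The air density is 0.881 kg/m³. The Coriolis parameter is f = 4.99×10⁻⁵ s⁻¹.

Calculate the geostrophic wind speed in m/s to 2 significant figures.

28 m/s

Pressure gradient: |∂P/∂n| = 600 Pa / 492000 m = 1.22×10⁻³ Pa/m
Geostrophic balance (pressure-gradient force = Coriolis force):
V_g = (1/(fρ)) |∂P/∂n| = 1.22×10⁻³ / (4.99×10⁻⁵ × 0.881) = 27.7 m/s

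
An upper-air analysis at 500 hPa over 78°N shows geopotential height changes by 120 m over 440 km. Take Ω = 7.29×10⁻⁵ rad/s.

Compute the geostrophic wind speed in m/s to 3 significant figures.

18.8 m/s

Coriolis parameter at 78°N:
f = 2Ω sin φ = 2 × 7.29×10⁻⁵ × sin 78° = 1.43×10⁻⁴ s⁻¹
Height gradient: |∂Z/∂n| = 120 m / 440000 m = 2.73×10⁻⁴
On a pressure surface, geostrophic balance gives V_g = (g/f)|∂Z/∂n|:
V_g = 9.81 × 2.73×10⁻⁴ / 1.43×10⁻⁴ = 18.8 m/s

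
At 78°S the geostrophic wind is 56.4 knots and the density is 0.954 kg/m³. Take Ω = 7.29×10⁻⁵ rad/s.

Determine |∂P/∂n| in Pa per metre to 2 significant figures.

Coriolis parameter at 78°S:
f = 2Ω sin φ = 2 × 7.29×10⁻⁵ × sin 78° = 1.43×10⁻⁴ s⁻¹
Wind speed in SI: 56.4 knots = 29.0 m/s
Geostrophic balance rearranged: |∂P/∂n| = f ρ V_g
|∂P/∂n| = 1.43×10⁻⁴ × 0.954 × 29.0 = 3.95×10⁻³ Pa/m

3.9×10⁻³ Pa/m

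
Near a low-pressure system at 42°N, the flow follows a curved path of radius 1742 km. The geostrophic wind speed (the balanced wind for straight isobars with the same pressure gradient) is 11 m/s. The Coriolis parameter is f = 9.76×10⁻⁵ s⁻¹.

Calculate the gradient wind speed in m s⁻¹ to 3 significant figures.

10.4 m s⁻¹

Around a low, centrifugal force acts outward with Coriolis, so pressure-gradient force balances both:
(1/ρ)|∂P/∂n| = fV + V²/R  →  V² + fR·V − fR·V_g = 0
With fR = 9.76×10⁻⁵ × 1742×10³ m = 170 m/s:
V = [−fR + √((fR)² + 4 fR V_g)]/2 = [−170 + √(170² + 4×170×11)]/2 = 10.4 m/s
Subgeostrophic (V < V_g = 11 m/s), as expected around a low.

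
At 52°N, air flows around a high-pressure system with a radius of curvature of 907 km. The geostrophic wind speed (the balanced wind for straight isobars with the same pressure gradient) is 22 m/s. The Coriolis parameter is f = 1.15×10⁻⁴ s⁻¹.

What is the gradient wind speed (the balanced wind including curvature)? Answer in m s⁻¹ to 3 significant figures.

31.5 m s⁻¹

Around a high, pressure-gradient force acts outward with centrifugal, so Coriolis balances both:
fV = (1/ρ)|∂P/∂n| + V²/R  →  V² − fR·V + fR·V_g = 0
With fR = 1.15×10⁻⁴ × 907×10³ m = 104 m/s:
V = [fR − √((fR)² − 4 fR V_g)]/2 = [104 − √(104² − 4×104×22)]/2 = 31.5 m/s
Supergeostrophic (V > V_g = 22 m/s), as expected around a high.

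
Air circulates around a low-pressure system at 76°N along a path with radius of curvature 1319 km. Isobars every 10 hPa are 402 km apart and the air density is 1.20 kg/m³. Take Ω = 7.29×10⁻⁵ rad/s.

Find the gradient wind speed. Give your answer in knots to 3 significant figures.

26.5 knots

Coriolis parameter at 76°N:
f = 2Ω sin φ = 2 × 7.29×10⁻⁵ × sin 76° = 1.41×10⁻⁴ s⁻¹
Pressure gradient: |∂P/∂n| = 1000 Pa / 402000 m = 2.49×10⁻³ Pa/m
Geostrophic speed: V_g = |∂P/∂n|/(fρ) = 2.49×10⁻³/(1.41×10⁻⁴ × 1.20) = 14.7 m/s
Around a low, centrifugal force acts outward with Coriolis, so pressure-gradient force balances both:
(1/ρ)|∂P/∂n| = fV + V²/R  →  V² + fR·V − fR·V_g = 0
With fR = 1.41×10⁻⁴ × 1319×10³ m = 187 m/s:
V = [−fR + √((fR)² + 4 fR V_g)]/2 = [−187 + √(187² + 4×187×14.7)]/2 = 13.7 m/s
Subgeostrophic (V < V_g = 14.7 m/s), as expected around a low.
Converting: 13.7 m/s × 1.944 = 26.5 knots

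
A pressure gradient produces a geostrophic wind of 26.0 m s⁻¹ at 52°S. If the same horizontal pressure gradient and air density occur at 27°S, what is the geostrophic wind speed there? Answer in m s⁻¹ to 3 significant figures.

45.1 m s⁻¹

With the same pressure gradient and density, V_g ∝ 1/f ∝ 1/sin φ.
V₂ = V₁ · sin φ₁ / sin φ₂ = 26.0 × sin 52° / sin 27°
V₂ = 26.0 × 0.7880/0.4540 = 45.1 m s⁻¹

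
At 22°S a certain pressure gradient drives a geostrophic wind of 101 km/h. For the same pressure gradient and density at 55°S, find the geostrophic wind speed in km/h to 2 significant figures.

46 km/h

With the same pressure gradient and density, V_g ∝ 1/f ∝ 1/sin φ.
V₂ = V₁ · sin φ₁ / sin φ₂ = 101 × sin 22° / sin 55°
V₂ = 101 × 0.3746/0.8192 = 46 km/h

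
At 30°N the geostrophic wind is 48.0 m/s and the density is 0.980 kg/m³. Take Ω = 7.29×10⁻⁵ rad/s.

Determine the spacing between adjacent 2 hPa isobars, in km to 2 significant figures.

58 km

Coriolis parameter at 30°N:
f = 2Ω sin φ = 2 × 7.29×10⁻⁵ × sin 30° = 7.29×10⁻⁵ s⁻¹
Geostrophic balance rearranged: |∂P/∂n| = f ρ V_g
|∂P/∂n| = 7.29×10⁻⁵ × 0.980 × 48.0 = 3.43×10⁻³ Pa/m
Isobar spacing: Δn = ΔP/|∂P/∂n| = 200 Pa / 3.43×10⁻³ Pa/m = 58322 m ≈ 58 km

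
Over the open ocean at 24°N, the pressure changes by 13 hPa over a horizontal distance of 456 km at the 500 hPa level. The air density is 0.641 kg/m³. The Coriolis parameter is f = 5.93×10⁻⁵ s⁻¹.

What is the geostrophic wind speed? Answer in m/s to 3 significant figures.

75.0 m/s

Pressure gradient: |∂P/∂n| = 1300 Pa / 456000 m = 2.85×10⁻³ Pa/m
Geostrophic balance (pressure-gradient force = Coriolis force):
V_g = (1/(fρ)) |∂P/∂n| = 2.85×10⁻³ / (5.93×10⁻⁵ × 0.641) = 75.0 m/s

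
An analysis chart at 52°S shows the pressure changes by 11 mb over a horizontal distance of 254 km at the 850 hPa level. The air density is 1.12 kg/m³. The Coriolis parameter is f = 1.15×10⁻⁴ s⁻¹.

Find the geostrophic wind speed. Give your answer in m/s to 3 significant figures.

Pressure gradient: |∂P/∂n| = 1100 Pa / 254000 m = 4.33×10⁻³ Pa/m
Geostrophic balance (pressure-gradient force = Coriolis force):
V_g = (1/(fρ)) |∂P/∂n| = 4.33×10⁻³ / (1.15×10⁻⁴ × 1.12) = 33.6 m/s

33.6 m/s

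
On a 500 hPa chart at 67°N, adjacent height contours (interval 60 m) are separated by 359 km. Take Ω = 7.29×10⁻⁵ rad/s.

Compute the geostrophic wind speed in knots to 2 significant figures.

24 knots

Coriolis parameter at 67°N:
f = 2Ω sin φ = 2 × 7.29×10⁻⁵ × sin 67° = 1.34×10⁻⁴ s⁻¹
Height gradient: |∂Z/∂n| = 60 m / 359000 m = 1.67×10⁻⁴
On a pressure surface, geostrophic balance gives V_g = (g/f)|∂Z/∂n|:
V_g = 9.81 × 1.67×10⁻⁴ / 1.34×10⁻⁴ = 12.2 m/s
Converting: 12.2 m/s × 1.944 = 24 knots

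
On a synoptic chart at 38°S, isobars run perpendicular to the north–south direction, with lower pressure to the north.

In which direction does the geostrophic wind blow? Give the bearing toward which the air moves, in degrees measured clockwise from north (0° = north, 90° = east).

270°

The pressure-gradient force points toward the north (bearing 000°).
Geostrophic balance: in the Southern Hemisphere the Coriolis force deflects motion to the left, so the geostrophic wind blows 90° to the left of the pressure-gradient force (low pressure on the right).
Rotating 000° by 90° counterclockwise gives 270° — the wind blows toward the west.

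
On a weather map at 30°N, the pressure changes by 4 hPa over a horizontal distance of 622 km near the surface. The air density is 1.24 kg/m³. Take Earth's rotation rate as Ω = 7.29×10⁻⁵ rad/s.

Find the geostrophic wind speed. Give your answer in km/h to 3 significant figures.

Coriolis parameter at 30°N:
f = 2Ω sin φ = 2 × 7.29×10⁻⁵ × sin 30° = 7.29×10⁻⁵ s⁻¹
Pressure gradient: |∂P/∂n| = 400 Pa / 622000 m = 6.43×10⁻⁴ Pa/m
Geostrophic balance (pressure-gradient force = Coriolis force):
V_g = (1/(fρ)) |∂P/∂n| = 6.43×10⁻⁴ / (7.29×10⁻⁵ × 1.24) = 7.11 m/s
Converting: 7.11 m/s × 3.6 = 25.6 km/h

25.6 km/h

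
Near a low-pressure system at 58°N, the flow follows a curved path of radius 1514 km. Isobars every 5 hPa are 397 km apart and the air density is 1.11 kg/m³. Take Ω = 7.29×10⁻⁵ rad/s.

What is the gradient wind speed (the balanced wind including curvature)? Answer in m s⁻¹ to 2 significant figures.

Coriolis parameter at 58°N:
f = 2Ω sin φ = 2 × 7.29×10⁻⁵ × sin 58° = 1.24×10⁻⁴ s⁻¹
Pressure gradient: |∂P/∂n| = 500 Pa / 397000 m = 1.26×10⁻³ Pa/m
Geostrophic speed: V_g = |∂P/∂n|/(fρ) = 1.26×10⁻³/(1.24×10⁻⁴ × 1.11) = 9.18 m/s
Around a low, centrifugal force acts outward with Coriolis, so pressure-gradient force balances both:
(1/ρ)|∂P/∂n| = fV + V²/R  →  V² + fR·V − fR·V_g = 0
With fR = 1.24×10⁻⁴ × 1514×10³ m = 187 m/s:
V = [−fR + √((fR)² + 4 fR V_g)]/2 = [−187 + √(187² + 4×187×9.18)]/2 = 8.77 m/s
Subgeostrophic (V < V_g = 9.18 m/s), as expected around a low.

8.8 m s⁻¹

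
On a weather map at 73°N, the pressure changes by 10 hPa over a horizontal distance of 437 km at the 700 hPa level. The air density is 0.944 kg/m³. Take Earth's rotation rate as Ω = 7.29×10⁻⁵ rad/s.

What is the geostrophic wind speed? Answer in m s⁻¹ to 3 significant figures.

Coriolis parameter at 73°N:
f = 2Ω sin φ = 2 × 7.29×10⁻⁵ × sin 73° = 1.39×10⁻⁴ s⁻¹
Pressure gradient: |∂P/∂n| = 1000 Pa / 437000 m = 2.29×10⁻³ Pa/m
Geostrophic balance (pressure-gradient force = Coriolis force):
V_g = (1/(fρ)) |∂P/∂n| = 2.29×10⁻³ / (1.39×10⁻⁴ × 0.944) = 17.4 m/s

17.4 m s⁻¹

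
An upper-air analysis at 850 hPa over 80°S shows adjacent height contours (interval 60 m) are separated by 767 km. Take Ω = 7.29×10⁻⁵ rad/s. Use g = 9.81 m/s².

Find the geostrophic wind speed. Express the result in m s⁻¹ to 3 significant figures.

Coriolis parameter at 80°S:
f = 2Ω sin φ = 2 × 7.29×10⁻⁵ × sin 80° = 1.44×10⁻⁴ s⁻¹
Height gradient: |∂Z/∂n| = 60 m / 767000 m = 7.82×10⁻⁵
On a pressure surface, geostrophic balance gives V_g = (g/f)|∂Z/∂n|:
V_g = 9.81 × 7.82×10⁻⁵ / 1.44×10⁻⁴ = 5.34 m/s

5.34 m s⁻¹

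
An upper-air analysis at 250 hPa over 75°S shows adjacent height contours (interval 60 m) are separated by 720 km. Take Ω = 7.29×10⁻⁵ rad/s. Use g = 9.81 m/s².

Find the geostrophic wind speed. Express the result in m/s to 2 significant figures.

5.8 m/s

Coriolis parameter at 75°S:
f = 2Ω sin φ = 2 × 7.29×10⁻⁵ × sin 75° = 1.41×10⁻⁴ s⁻¹
Height gradient: |∂Z/∂n| = 60 m / 720000 m = 8.33×10⁻⁵
On a pressure surface, geostrophic balance gives V_g = (g/f)|∂Z/∂n|:
V_g = 9.81 × 8.33×10⁻⁵ / 1.41×10⁻⁴ = 5.80 m/s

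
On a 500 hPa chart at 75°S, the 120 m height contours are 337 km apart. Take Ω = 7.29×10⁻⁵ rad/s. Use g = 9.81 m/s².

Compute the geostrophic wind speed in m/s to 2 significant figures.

25 m/s

Coriolis parameter at 75°S:
f = 2Ω sin φ = 2 × 7.29×10⁻⁵ × sin 75° = 1.41×10⁻⁴ s⁻¹
Height gradient: |∂Z/∂n| = 120 m / 337000 m = 3.56×10⁻⁴
On a pressure surface, geostrophic balance gives V_g = (g/f)|∂Z/∂n|:
V_g = 9.81 × 3.56×10⁻⁴ / 1.41×10⁻⁴ = 24.8 m/s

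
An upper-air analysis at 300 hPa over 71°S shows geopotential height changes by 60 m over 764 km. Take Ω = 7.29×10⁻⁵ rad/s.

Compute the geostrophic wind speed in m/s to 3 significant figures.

5.59 m/s

Coriolis parameter at 71°S:
f = 2Ω sin φ = 2 × 7.29×10⁻⁵ × sin 71° = 1.38×10⁻⁴ s⁻¹
Height gradient: |∂Z/∂n| = 60 m / 764000 m = 7.85×10⁻⁵
On a pressure surface, geostrophic balance gives V_g = (g/f)|∂Z/∂n|:
V_g = 9.81 × 7.85×10⁻⁵ / 1.38×10⁻⁴ = 5.59 m/s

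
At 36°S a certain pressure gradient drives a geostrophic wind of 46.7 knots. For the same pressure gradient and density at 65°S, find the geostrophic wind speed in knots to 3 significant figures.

30.3 knots

With the same pressure gradient and density, V_g ∝ 1/f ∝ 1/sin φ.
V₂ = V₁ · sin φ₁ / sin φ₂ = 46.7 × sin 36° / sin 65°
V₂ = 46.7 × 0.5878/0.9063 = 30.3 knots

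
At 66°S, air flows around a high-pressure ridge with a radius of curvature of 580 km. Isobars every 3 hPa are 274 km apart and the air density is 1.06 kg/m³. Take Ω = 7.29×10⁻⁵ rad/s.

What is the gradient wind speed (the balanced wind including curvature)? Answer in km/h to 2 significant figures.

31 km/h

Coriolis parameter at 66°S:
f = 2Ω sin φ = 2 × 7.29×10⁻⁵ × sin 66° = 1.33×10⁻⁴ s⁻¹
Pressure gradient: |∂P/∂n| = 300 Pa / 274000 m = 1.09×10⁻³ Pa/m
Geostrophic speed: V_g = |∂P/∂n|/(fρ) = 1.09×10⁻³/(1.33×10⁻⁴ × 1.06) = 7.75 m/s
Around a high, pressure-gradient force acts outward with centrifugal, so Coriolis balances both:
fV = (1/ρ)|∂P/∂n| + V²/R  →  V² − fR·V + fR·V_g = 0
With fR = 1.33×10⁻⁴ × 580×10³ m = 77.3 m/s:
V = [fR − √((fR)² − 4 fR V_g)]/2 = [77.3 − √(77.3² − 4×77.3×7.75)]/2 = 8.74 m/s
Supergeostrophic (V > V_g = 7.75 m/s), as expected around a high.
Converting: 8.74 m/s × 3.6 = 31 km/h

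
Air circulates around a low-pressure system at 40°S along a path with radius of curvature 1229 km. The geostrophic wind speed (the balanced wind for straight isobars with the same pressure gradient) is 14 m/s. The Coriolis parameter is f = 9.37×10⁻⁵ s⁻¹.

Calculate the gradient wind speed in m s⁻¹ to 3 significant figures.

12.6 m s⁻¹

Around a low, centrifugal force acts outward with Coriolis, so pressure-gradient force balances both:
(1/ρ)|∂P/∂n| = fV + V²/R  →  V² + fR·V − fR·V_g = 0
With fR = 9.37×10⁻⁵ × 1229×10³ m = 115 m/s:
V = [−fR + √((fR)² + 4 fR V_g)]/2 = [−115 + √(115² + 4×115×14)]/2 = 12.6 m/s
Subgeostrophic (V < V_g = 14 m/s), as expected around a low.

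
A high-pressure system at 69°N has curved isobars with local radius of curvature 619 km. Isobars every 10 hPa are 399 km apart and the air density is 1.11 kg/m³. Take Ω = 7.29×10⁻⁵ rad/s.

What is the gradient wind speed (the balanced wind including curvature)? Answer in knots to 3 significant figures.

44.1 knots

Coriolis parameter at 69°N:
f = 2Ω sin φ = 2 × 7.29×10⁻⁵ × sin 69° = 1.36×10⁻⁴ s⁻¹
Pressure gradient: |∂P/∂n| = 1000 Pa / 399000 m = 2.51×10⁻³ Pa/m
Geostrophic speed: V_g = |∂P/∂n|/(fρ) = 2.51×10⁻³/(1.36×10⁻⁴ × 1.11) = 16.6 m/s
Around a high, pressure-gradient force acts outward with centrifugal, so Coriolis balances both:
fV = (1/ρ)|∂P/∂n| + V²/R  →  V² − fR·V + fR·V_g = 0
With fR = 1.36×10⁻⁴ × 619×10³ m = 84.3 m/s:
V = [fR − √((fR)² − 4 fR V_g)]/2 = [84.3 − √(84.3² − 4×84.3×16.6)]/2 = 22.7 m/s
Supergeostrophic (V > V_g = 16.6 m/s), as expected around a high.
Converting: 22.7 m/s × 1.944 = 44.1 knots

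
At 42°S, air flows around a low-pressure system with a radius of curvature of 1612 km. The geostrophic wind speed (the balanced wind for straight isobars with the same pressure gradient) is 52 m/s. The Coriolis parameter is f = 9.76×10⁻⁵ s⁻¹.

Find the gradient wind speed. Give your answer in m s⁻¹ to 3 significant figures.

Around a low, centrifugal force acts outward with Coriolis, so pressure-gradient force balances both:
(1/ρ)|∂P/∂n| = fV + V²/R  →  V² + fR·V − fR·V_g = 0
With fR = 9.76×10⁻⁵ × 1612×10³ m = 157 m/s:
V = [−fR + √((fR)² + 4 fR V_g)]/2 = [−157 + √(157² + 4×157×52)]/2 = 41.2 m/s
Subgeostrophic (V < V_g = 52 m/s), as expected around a low.

41.2 m s⁻¹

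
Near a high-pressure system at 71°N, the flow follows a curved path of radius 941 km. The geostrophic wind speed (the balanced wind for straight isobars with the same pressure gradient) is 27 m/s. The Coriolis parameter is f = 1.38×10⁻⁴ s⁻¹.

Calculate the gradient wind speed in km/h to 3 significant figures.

Around a high, pressure-gradient force acts outward with centrifugal, so Coriolis balances both:
fV = (1/ρ)|∂P/∂n| + V²/R  →  V² − fR·V + fR·V_g = 0
With fR = 1.38×10⁻⁴ × 941×10³ m = 130 m/s:
V = [fR − √((fR)² − 4 fR V_g)]/2 = [130 − √(130² − 4×130×27)]/2 = 38.3 m/s
Supergeostrophic (V > V_g = 27 m/s), as expected around a high.
Converting: 38.3 m/s × 3.6 = 138 km/h

138 km/h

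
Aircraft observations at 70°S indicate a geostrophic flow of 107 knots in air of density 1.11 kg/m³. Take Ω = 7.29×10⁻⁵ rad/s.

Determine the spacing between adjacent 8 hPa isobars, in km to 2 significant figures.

Coriolis parameter at 70°S:
f = 2Ω sin φ = 2 × 7.29×10⁻⁵ × sin 70° = 1.37×10⁻⁴ s⁻¹
Wind speed in SI: 107 knots = 55.0 m/s
Geostrophic balance rearranged: |∂P/∂n| = f ρ V_g
|∂P/∂n| = 1.37×10⁻⁴ × 1.11 × 55.0 = 8.37×10⁻³ Pa/m
Isobar spacing: Δn = ΔP/|∂P/∂n| = 800 Pa / 8.37×10⁻³ Pa/m = 95566 m ≈ 96 km

96 km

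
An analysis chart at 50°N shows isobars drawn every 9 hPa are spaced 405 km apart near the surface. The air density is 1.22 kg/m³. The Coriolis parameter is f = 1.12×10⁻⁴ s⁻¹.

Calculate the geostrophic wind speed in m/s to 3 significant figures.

Pressure gradient: |∂P/∂n| = 900 Pa / 405000 m = 2.22×10⁻³ Pa/m
Geostrophic balance (pressure-gradient force = Coriolis force):
V_g = (1/(fρ)) |∂P/∂n| = 2.22×10⁻³ / (1.12×10⁻⁴ × 1.22) = 16.3 m/s

16.3 m/s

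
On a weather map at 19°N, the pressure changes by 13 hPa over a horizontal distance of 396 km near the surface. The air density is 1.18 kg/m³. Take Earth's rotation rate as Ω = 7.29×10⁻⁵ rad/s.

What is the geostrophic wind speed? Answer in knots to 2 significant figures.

110 knots

Coriolis parameter at 19°N:
f = 2Ω sin φ = 2 × 7.29×10⁻⁵ × sin 19° = 4.75×10⁻⁵ s⁻¹
Pressure gradient: |∂P/∂n| = 1300 Pa / 396000 m = 3.28×10⁻³ Pa/m
Geostrophic balance (pressure-gradient force = Coriolis force):
V_g = (1/(fρ)) |∂P/∂n| = 3.28×10⁻³ / (4.75×10⁻⁵ × 1.18) = 58.6 m/s
Converting: 58.6 m/s × 1.944 = 110 knots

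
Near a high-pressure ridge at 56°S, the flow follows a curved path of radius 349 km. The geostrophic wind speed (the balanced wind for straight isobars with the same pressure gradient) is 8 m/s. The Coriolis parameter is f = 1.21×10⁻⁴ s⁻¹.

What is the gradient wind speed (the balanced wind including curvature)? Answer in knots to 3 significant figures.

20.8 knots

Around a high, pressure-gradient force acts outward with centrifugal, so Coriolis balances both:
fV = (1/ρ)|∂P/∂n| + V²/R  →  V² − fR·V + fR·V_g = 0
With fR = 1.21×10⁻⁴ × 349×10³ m = 42.2 m/s:
V = [fR − √((fR)² − 4 fR V_g)]/2 = [42.2 − √(42.2² − 4×42.2×8)]/2 = 10.7 m/s
Supergeostrophic (V > V_g = 8 m/s), as expected around a high.
Converting: 10.7 m/s × 1.944 = 20.8 knots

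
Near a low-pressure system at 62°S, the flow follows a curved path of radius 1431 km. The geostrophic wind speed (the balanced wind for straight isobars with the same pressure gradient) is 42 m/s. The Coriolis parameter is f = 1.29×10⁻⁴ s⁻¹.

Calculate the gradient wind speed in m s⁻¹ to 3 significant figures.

Around a low, centrifugal force acts outward with Coriolis, so pressure-gradient force balances both:
(1/ρ)|∂P/∂n| = fV + V²/R  →  V² + fR·V − fR·V_g = 0
With fR = 1.29×10⁻⁴ × 1431×10³ m = 185 m/s:
V = [−fR + √((fR)² + 4 fR V_g)]/2 = [−185 + √(185² + 4×185×42)]/2 = 35.3 m/s
Subgeostrophic (V < V_g = 42 m/s), as expected around a low.

35.3 m s⁻¹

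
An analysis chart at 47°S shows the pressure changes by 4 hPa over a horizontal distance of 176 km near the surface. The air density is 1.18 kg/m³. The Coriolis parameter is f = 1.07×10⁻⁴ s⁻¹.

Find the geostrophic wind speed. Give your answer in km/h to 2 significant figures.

65 km/h

Pressure gradient: |∂P/∂n| = 400 Pa / 176000 m = 2.27×10⁻³ Pa/m
Geostrophic balance (pressure-gradient force = Coriolis force):
V_g = (1/(fρ)) |∂P/∂n| = 2.27×10⁻³ / (1.07×10⁻⁴ × 1.18) = 18.0 m/s
Converting: 18.0 m/s × 3.6 = 65 km/h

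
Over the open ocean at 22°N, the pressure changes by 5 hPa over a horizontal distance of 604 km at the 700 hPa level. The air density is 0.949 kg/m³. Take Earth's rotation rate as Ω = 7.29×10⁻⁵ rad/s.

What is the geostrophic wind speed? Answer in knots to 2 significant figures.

31 knots

Coriolis parameter at 22°N:
f = 2Ω sin φ = 2 × 7.29×10⁻⁵ × sin 22° = 5.46×10⁻⁵ s⁻¹
Pressure gradient: |∂P/∂n| = 500 Pa / 604000 m = 8.28×10⁻⁴ Pa/m
Geostrophic balance (pressure-gradient force = Coriolis force):
V_g = (1/(fρ)) |∂P/∂n| = 8.28×10⁻⁴ / (5.46×10⁻⁵ × 0.949) = 16.0 m/s
Converting: 16.0 m/s × 1.944 = 31 knots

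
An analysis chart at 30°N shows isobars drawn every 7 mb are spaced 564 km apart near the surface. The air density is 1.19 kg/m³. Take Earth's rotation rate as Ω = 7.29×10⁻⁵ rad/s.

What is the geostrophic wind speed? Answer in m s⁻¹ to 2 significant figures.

14 m s⁻¹

Coriolis parameter at 30°N:
f = 2Ω sin φ = 2 × 7.29×10⁻⁵ × sin 30° = 7.29×10⁻⁵ s⁻¹
Pressure gradient: |∂P/∂n| = 700 Pa / 564000 m = 1.24×10⁻³ Pa/m
Geostrophic balance (pressure-gradient force = Coriolis force):
V_g = (1/(fρ)) |∂P/∂n| = 1.24×10⁻³ / (7.29×10⁻⁵ × 1.19) = 14.3 m/s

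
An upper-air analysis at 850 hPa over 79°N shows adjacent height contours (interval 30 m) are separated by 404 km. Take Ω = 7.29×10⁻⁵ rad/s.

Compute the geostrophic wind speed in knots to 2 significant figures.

9.9 knots

Coriolis parameter at 79°N:
f = 2Ω sin φ = 2 × 7.29×10⁻⁵ × sin 79° = 1.43×10⁻⁴ s⁻¹
Height gradient: |∂Z/∂n| = 30 m / 404000 m = 7.43×10⁻⁵
On a pressure surface, geostrophic balance gives V_g = (g/f)|∂Z/∂n|:
V_g = 9.81 × 7.43×10⁻⁵ / 1.43×10⁻⁴ = 5.09 m/s
Converting: 5.09 m/s × 1.944 = 9.9 knots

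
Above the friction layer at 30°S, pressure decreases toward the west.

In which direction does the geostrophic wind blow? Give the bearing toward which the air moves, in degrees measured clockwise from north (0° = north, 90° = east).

180°

The pressure-gradient force points toward the west (bearing 270°).
Geostrophic balance: in the Southern Hemisphere the Coriolis force deflects motion to the left, so the geostrophic wind blows 90° to the left of the pressure-gradient force (low pressure on the right).
Rotating 270° by 90° counterclockwise gives 180° — the wind blows toward the south.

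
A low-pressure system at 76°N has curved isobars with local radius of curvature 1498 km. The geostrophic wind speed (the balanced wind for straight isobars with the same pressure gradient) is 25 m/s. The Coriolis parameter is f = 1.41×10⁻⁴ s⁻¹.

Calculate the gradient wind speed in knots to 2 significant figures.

Around a low, centrifugal force acts outward with Coriolis, so pressure-gradient force balances both:
(1/ρ)|∂P/∂n| = fV + V²/R  →  V² + fR·V − fR·V_g = 0
With fR = 1.41×10⁻⁴ × 1498×10³ m = 211 m/s:
V = [−fR + √((fR)² + 4 fR V_g)]/2 = [−211 + √(211² + 4×211×25)]/2 = 22.6 m/s
Subgeostrophic (V < V_g = 25 m/s), as expected around a low.
Converting: 22.6 m/s × 1.944 = 44 knots

44 knots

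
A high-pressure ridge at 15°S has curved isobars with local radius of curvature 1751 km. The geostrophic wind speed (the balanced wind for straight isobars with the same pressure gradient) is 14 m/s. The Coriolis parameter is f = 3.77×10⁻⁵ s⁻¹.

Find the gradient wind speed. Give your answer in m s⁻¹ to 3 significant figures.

Around a high, pressure-gradient force acts outward with centrifugal, so Coriolis balances both:
fV = (1/ρ)|∂P/∂n| + V²/R  →  V² − fR·V + fR·V_g = 0
With fR = 3.77×10⁻⁵ × 1751×10³ m = 66.0 m/s:
V = [fR − √((fR)² − 4 fR V_g)]/2 = [66.0 − √(66.0² − 4×66.0×14)]/2 = 20.2 m/s
Supergeostrophic (V > V_g = 14 m/s), as expected around a high.

20.2 m s⁻¹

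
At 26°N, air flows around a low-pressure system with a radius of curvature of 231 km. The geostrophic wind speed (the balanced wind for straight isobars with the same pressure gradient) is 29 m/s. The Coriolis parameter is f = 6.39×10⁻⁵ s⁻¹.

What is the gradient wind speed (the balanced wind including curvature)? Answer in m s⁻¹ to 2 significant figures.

Around a low, centrifugal force acts outward with Coriolis, so pressure-gradient force balances both:
(1/ρ)|∂P/∂n| = fV + V²/R  →  V² + fR·V − fR·V_g = 0
With fR = 6.39×10⁻⁵ × 231×10³ m = 14.8 m/s:
V = [−fR + √((fR)² + 4 fR V_g)]/2 = [−14.8 + √(14.8² + 4×14.8×29)]/2 = 14.6 m/s
Subgeostrophic (V < V_g = 29 m/s), as expected around a low.

15 m s⁻¹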